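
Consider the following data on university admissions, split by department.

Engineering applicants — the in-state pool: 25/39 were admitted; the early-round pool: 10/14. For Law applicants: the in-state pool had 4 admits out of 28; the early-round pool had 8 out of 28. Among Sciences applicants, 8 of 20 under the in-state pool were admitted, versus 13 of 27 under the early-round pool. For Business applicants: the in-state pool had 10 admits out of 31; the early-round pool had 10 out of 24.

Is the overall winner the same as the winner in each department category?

Engineering: the in-state pool 25/39 = 64.1%, the early-round pool 10/14 = 71.4% → the early-round pool
Law: the in-state pool 4/28 = 14.3%, the early-round pool 8/28 = 28.6% → the early-round pool
Sciences: the in-state pool 8/20 = 40.0%, the early-round pool 13/27 = 48.1% → the early-round pool
Business: the in-state pool 10/31 = 32.3%, the early-round pool 10/24 = 41.7% → the early-round pool
Overall: the in-state pool 47/118 = 39.8%, the early-round pool 41/93 = 44.1% → the early-round pool
The early-round pool wins overall and in every department group — no reversal.

Yes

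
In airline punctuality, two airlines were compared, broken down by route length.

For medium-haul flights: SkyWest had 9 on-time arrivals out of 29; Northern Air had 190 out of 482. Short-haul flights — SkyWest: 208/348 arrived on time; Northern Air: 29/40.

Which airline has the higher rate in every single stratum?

Medium-haul: SkyWest 9/29 = 31.0%, Northern Air 190/482 = 39.4% → Northern Air
Short-haul: SkyWest 208/348 = 59.8%, Northern Air 29/40 = 72.5% → Northern Air
Northern Air has the higher rate in both groups.

Northern Air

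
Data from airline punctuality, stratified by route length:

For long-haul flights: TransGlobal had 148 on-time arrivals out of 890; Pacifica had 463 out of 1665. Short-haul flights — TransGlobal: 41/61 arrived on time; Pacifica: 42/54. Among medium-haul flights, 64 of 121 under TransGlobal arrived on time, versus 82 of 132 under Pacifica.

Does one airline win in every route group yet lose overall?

Long-haul: TransGlobal 148/890 = 16.6%, Pacifica 463/1665 = 27.8% → Pacifica
Short-haul: TransGlobal 41/61 = 67.2%, Pacifica 42/54 = 77.8% → Pacifica
Medium-haul: TransGlobal 64/121 = 52.9%, Pacifica 82/132 = 62.1% → Pacifica
Overall: TransGlobal 253/1072 = 23.6%, Pacifica 587/1851 = 31.7% → Pacifica
Pacifica wins overall and in every route group — no reversal.

No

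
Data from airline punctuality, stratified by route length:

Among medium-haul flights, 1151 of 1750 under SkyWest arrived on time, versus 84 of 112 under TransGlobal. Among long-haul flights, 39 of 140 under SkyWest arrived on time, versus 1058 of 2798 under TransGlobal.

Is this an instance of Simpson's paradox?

Medium-haul: SkyWest 1151/1750 = 65.8%, TransGlobal 84/112 = 75.0% → TransGlobal
Long-haul: SkyWest 39/140 = 27.9%, TransGlobal 1058/2798 = 37.8% → TransGlobal
Overall: SkyWest 1190/1890 = 63.0%, TransGlobal 1142/2910 = 39.2% → SkyWest
TransGlobal wins each route group but SkyWest wins overall — the comparison reverses. TransGlobal's flights skew toward long-haul, which has a lower base rate.

Yes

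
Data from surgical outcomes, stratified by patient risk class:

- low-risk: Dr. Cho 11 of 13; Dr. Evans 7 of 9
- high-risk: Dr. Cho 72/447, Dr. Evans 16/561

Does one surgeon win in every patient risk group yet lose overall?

No

Low-risk: Dr. Cho 11/13 = 84.6%, Dr. Evans 7/9 = 77.8% → Dr. Cho
High-risk: Dr. Cho 72/447 = 16.1%, Dr. Evans 16/561 = 2.9% → Dr. Cho
Overall: Dr. Cho 83/460 = 18.0%, Dr. Evans 23/570 = 4.0% → Dr. Cho
Dr. Cho wins overall and in every patient risk group — no reversal.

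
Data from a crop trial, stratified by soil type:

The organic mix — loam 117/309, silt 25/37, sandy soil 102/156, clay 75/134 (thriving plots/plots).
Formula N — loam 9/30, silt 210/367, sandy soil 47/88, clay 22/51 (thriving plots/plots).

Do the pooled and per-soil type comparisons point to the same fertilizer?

No

Loam: the organic mix 117/309 = 37.9%, Formula N 9/30 = 30.0% → the organic mix
Silt: the organic mix 25/37 = 67.6%, Formula N 210/367 = 57.2% → the organic mix
Sandy soil: the organic mix 102/156 = 65.4%, Formula N 47/88 = 53.4% → the organic mix
Clay: the organic mix 75/134 = 56.0%, Formula N 22/51 = 43.1% → the organic mix
Overall: the organic mix 319/636 = 50.2%, Formula N 288/536 = 53.7% → Formula N
The organic mix wins each soil group but Formula N wins overall — the comparison reverses. The organic mix's plots skew toward loam, which has a lower base rate.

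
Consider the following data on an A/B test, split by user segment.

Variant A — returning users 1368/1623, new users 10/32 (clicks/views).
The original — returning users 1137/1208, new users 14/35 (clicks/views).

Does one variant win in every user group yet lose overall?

Returning users: Variant A 1368/1623 = 84.3%, the original 1137/1208 = 94.1% → the original
New users: Variant A 10/32 = 31.2%, the original 14/35 = 40.0% → the original
Overall: Variant A 1378/1655 = 83.3%, the original 1151/1243 = 92.6% → the original
The original wins overall and in every user group — no reversal.

No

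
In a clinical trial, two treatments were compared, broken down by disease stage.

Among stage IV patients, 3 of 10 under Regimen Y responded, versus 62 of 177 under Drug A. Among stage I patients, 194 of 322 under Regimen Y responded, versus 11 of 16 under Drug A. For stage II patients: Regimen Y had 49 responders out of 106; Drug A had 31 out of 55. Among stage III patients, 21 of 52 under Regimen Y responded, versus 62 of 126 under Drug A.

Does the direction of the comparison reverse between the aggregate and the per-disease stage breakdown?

Stage IV: Regimen Y 3/10 = 30.0%, Drug A 62/177 = 35.0% → Drug A
Stage I: Regimen Y 194/322 = 60.2%, Drug A 11/16 = 68.8% → Drug A
Stage II: Regimen Y 49/106 = 46.2%, Drug A 31/55 = 56.4% → Drug A
Stage III: Regimen Y 21/52 = 40.4%, Drug A 62/126 = 49.2% → Drug A
Overall: Regimen Y 267/490 = 54.5%, Drug A 166/374 = 44.4% → Regimen Y
Drug A wins each disease group but Regimen Y wins overall — the comparison reverses. Drug A's patients skew toward stage IV, which has a lower base rate.

Yes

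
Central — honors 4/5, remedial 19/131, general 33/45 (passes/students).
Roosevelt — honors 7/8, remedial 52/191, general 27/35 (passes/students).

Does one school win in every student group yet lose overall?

No

Honors: Central 4/5 = 80.0%, Roosevelt 7/8 = 87.5% → Roosevelt
Remedial: Central 19/131 = 14.5%, Roosevelt 52/191 = 27.2% → Roosevelt
General: Central 33/45 = 73.3%, Roosevelt 27/35 = 77.1% → Roosevelt
Overall: Central 56/181 = 30.9%, Roosevelt 86/234 = 36.8% → Roosevelt
Roosevelt wins overall and in every student group — no reversal.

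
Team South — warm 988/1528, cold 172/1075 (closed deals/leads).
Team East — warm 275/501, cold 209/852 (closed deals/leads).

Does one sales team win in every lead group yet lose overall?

No

Warm: Team South 988/1528 = 64.7%, Team East 275/501 = 54.9% → Team South
Cold: Team South 172/1075 = 16.0%, Team East 209/852 = 24.5% → Team East
Overall: Team South 1160/2603 = 44.6%, Team East 484/1353 = 35.8% → Team South
Neither sweeps: Team South wins 1 of 2 groups, Team East wins 1. Team South wins overall but not every group — no Simpson reversal.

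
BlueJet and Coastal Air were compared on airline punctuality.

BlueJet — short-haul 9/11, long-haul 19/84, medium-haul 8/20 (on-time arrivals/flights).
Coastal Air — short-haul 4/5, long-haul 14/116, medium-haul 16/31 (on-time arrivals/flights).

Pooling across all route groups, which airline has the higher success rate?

BlueJet

Short-haul: BlueJet 9/11 = 81.8%, Coastal Air 4/5 = 80.0% → BlueJet
Long-haul: BlueJet 19/84 = 22.6%, Coastal Air 14/116 = 12.1% → BlueJet
Medium-haul: BlueJet 8/20 = 40.0%, Coastal Air 16/31 = 51.6% → Coastal Air
Overall: BlueJet 36/115 = 31.3%, Coastal Air 34/152 = 22.4% → BlueJet
(Neither sweeps every route group, but BlueJet has the higher pooled rate.)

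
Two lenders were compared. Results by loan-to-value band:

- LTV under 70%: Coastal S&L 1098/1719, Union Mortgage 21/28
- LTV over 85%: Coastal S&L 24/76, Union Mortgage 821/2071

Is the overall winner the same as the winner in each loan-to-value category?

No

LTV under 70%: Coastal S&L 1098/1719 = 63.9%, Union Mortgage 21/28 = 75.0% → Union Mortgage
LTV over 85%: Coastal S&L 24/76 = 31.6%, Union Mortgage 821/2071 = 39.6% → Union Mortgage
Overall: Coastal S&L 1122/1795 = 62.5%, Union Mortgage 842/2099 = 40.1% → Coastal S&L
Union Mortgage wins each loan-to-value group but Coastal S&L wins overall — the comparison reverses. Union Mortgage's loans skew toward LTV over 85%, which has a lower base rate.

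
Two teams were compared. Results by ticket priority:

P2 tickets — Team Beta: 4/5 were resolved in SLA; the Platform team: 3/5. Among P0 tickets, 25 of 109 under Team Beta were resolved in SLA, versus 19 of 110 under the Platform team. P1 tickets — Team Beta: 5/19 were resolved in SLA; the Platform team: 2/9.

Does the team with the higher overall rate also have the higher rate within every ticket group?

Yes

P2: Team Beta 4/5 = 80.0%, the Platform team 3/5 = 60.0% → Team Beta
P0: Team Beta 25/109 = 22.9%, the Platform team 19/110 = 17.3% → Team Beta
P1: Team Beta 5/19 = 26.3%, the Platform team 2/9 = 22.2% → Team Beta
Overall: Team Beta 34/133 = 25.6%, the Platform team 24/124 = 19.4% → Team Beta
Team Beta wins overall and in every ticket group — no reversal.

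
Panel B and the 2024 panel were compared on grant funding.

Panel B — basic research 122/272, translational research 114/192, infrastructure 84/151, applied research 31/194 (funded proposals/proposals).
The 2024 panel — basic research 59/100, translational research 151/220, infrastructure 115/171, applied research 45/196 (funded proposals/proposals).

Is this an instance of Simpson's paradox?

Basic research: Panel B 122/272 = 44.9%, the 2024 panel 59/100 = 59.0% → the 2024 panel
Translational research: Panel B 114/192 = 59.4%, the 2024 panel 151/220 = 68.6% → the 2024 panel
Infrastructure: Panel B 84/151 = 55.6%, the 2024 panel 115/171 = 67.3% → the 2024 panel
Applied research: Panel B 31/194 = 16.0%, the 2024 panel 45/196 = 23.0% → the 2024 panel
Overall: Panel B 351/809 = 43.4%, the 2024 panel 370/687 = 53.9% → the 2024 panel
The 2024 panel wins overall and in every proposal group — no reversal.

No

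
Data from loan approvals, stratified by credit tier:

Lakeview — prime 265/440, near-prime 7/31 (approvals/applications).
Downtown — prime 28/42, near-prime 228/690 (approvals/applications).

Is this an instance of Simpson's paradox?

Yes

Prime: Lakeview 265/440 = 60.2%, Downtown 28/42 = 66.7% → Downtown
Near-prime: Lakeview 7/31 = 22.6%, Downtown 228/690 = 33.0% → Downtown
Overall: Lakeview 272/471 = 57.7%, Downtown 256/732 = 35.0% → Lakeview
Downtown wins each credit group but Lakeview wins overall — the comparison reverses. Downtown's applications skew toward near-prime, which has a lower base rate.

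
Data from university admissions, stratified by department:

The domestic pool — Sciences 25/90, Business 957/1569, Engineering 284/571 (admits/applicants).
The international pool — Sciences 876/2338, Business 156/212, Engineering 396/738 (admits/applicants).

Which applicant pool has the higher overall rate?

the domestic pool

Sciences: the domestic pool 25/90 = 27.8%, the international pool 876/2338 = 37.5% → the international pool
Business: the domestic pool 957/1569 = 61.0%, the international pool 156/212 = 73.6% → the international pool
Engineering: the domestic pool 284/571 = 49.7%, the international pool 396/738 = 53.7% → the international pool
Overall: the domestic pool 1266/2230 = 56.8%, the international pool 1428/3288 = 43.4% → the domestic pool
(The international pool wins every department group but the domestic pool wins overall — the international pool's applicants skew toward the low-rate Sciences group.)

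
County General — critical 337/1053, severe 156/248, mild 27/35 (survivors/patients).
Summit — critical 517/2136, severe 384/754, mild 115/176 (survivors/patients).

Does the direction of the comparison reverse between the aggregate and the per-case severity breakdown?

Critical: County General 337/1053 = 32.0%, Summit 517/2136 = 24.2% → County General
Severe: County General 156/248 = 62.9%, Summit 384/754 = 50.9% → County General
Mild: County General 27/35 = 77.1%, Summit 115/176 = 65.3% → County General
Overall: County General 520/1336 = 38.9%, Summit 1016/3066 = 33.1% → County General
County General wins overall and in every case group — no reversal.

No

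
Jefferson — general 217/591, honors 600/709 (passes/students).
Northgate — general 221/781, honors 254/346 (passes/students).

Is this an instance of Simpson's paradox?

No

General: Jefferson 217/591 = 36.7%, Northgate 221/781 = 28.3% → Jefferson
Honors: Jefferson 600/709 = 84.6%, Northgate 254/346 = 73.4% → Jefferson
Overall: Jefferson 817/1300 = 62.8%, Northgate 475/1127 = 42.1% → Jefferson
Jefferson wins overall and in every student group — no reversal.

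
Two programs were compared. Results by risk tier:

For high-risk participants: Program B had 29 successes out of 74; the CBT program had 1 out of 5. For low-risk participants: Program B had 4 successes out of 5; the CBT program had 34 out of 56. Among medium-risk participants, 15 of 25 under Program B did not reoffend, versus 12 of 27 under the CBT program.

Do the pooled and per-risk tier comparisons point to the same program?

No

High-risk: Program B 29/74 = 39.2%, the CBT program 1/5 = 20.0% → Program B
Low-risk: Program B 4/5 = 80.0%, the CBT program 34/56 = 60.7% → Program B
Medium-risk: Program B 15/25 = 60.0%, the CBT program 12/27 = 44.4% → Program B
Overall: Program B 48/104 = 46.2%, the CBT program 47/88 = 53.4% → the CBT program
Program B wins each risk group but the CBT program wins overall — the comparison reverses. Program B's participants skew toward high-risk, which has a lower base rate.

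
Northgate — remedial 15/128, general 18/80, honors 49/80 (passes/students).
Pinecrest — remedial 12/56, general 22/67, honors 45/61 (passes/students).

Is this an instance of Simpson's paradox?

No

Remedial: Northgate 15/128 = 11.7%, Pinecrest 12/56 = 21.4% → Pinecrest
General: Northgate 18/80 = 22.5%, Pinecrest 22/67 = 32.8% → Pinecrest
Honors: Northgate 49/80 = 61.2%, Pinecrest 45/61 = 73.8% → Pinecrest
Overall: Northgate 82/288 = 28.5%, Pinecrest 79/184 = 42.9% → Pinecrest
Pinecrest wins overall and in every student group — no reversal.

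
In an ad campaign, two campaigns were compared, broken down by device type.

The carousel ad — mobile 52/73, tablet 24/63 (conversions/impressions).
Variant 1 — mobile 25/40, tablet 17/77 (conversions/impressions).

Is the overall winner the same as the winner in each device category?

Mobile: the carousel ad 52/73 = 71.2%, Variant 1 25/40 = 62.5% → the carousel ad
Tablet: the carousel ad 24/63 = 38.1%, Variant 1 17/77 = 22.1% → the carousel ad
Overall: the carousel ad 76/136 = 55.9%, Variant 1 42/117 = 35.9% → the carousel ad
The carousel ad wins overall and in every device group — no reversal.

Yes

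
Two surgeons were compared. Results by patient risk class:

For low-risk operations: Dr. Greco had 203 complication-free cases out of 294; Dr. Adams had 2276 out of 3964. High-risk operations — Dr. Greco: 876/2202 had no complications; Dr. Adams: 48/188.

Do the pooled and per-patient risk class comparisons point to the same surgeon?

No

Low-risk: Dr. Greco 203/294 = 69.0%, Dr. Adams 2276/3964 = 57.4% → Dr. Greco
High-risk: Dr. Greco 876/2202 = 39.8%, Dr. Adams 48/188 = 25.5% → Dr. Greco
Overall: Dr. Greco 1079/2496 = 43.2%, Dr. Adams 2324/4152 = 56.0% → Dr. Adams
Dr. Greco wins each patient risk group but Dr. Adams wins overall — the comparison reverses. Dr. Greco's operations skew toward high-risk, which has a lower base rate.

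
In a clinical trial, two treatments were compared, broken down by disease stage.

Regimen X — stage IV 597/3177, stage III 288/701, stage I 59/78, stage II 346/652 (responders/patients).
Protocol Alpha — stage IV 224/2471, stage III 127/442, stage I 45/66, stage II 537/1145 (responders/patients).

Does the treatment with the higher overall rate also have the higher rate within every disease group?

Stage IV: Regimen X 597/3177 = 18.8%, Protocol Alpha 224/2471 = 9.1% → Regimen X
Stage III: Regimen X 288/701 = 41.1%, Protocol Alpha 127/442 = 28.7% → Regimen X
Stage I: Regimen X 59/78 = 75.6%, Protocol Alpha 45/66 = 68.2% → Regimen X
Stage II: Regimen X 346/652 = 53.1%, Protocol Alpha 537/1145 = 46.9% → Regimen X
Overall: Regimen X 1290/4608 = 28.0%, Protocol Alpha 933/4124 = 22.6% → Regimen X
Regimen X wins overall and in every disease group — no reversal.

Yes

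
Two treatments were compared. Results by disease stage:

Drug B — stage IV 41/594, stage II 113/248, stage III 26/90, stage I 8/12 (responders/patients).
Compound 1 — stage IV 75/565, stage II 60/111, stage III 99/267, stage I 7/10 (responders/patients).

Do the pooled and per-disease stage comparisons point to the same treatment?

Stage IV: Drug B 41/594 = 6.9%, Compound 1 75/565 = 13.3% → Compound 1
Stage II: Drug B 113/248 = 45.6%, Compound 1 60/111 = 54.1% → Compound 1
Stage III: Drug B 26/90 = 28.9%, Compound 1 99/267 = 37.1% → Compound 1
Stage I: Drug B 8/12 = 66.7%, Compound 1 7/10 = 70.0% → Compound 1
Overall: Drug B 188/944 = 19.9%, Compound 1 241/953 = 25.3% → Compound 1
Compound 1 wins overall and in every disease group — no reversal.

Yes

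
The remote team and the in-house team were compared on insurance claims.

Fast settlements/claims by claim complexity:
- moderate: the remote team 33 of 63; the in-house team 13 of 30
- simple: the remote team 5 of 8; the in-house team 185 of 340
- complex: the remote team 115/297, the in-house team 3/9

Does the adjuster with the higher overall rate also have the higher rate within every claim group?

No

Moderate: the remote team 33/63 = 52.4%, the in-house team 13/30 = 43.3% → the remote team
Simple: the remote team 5/8 = 62.5%, the in-house team 185/340 = 54.4% → the remote team
Complex: the remote team 115/297 = 38.7%, the in-house team 3/9 = 33.3% → the remote team
Overall: the remote team 153/368 = 41.6%, the in-house team 201/379 = 53.0% → the in-house team
The remote team wins each claim group but the in-house team wins overall — the comparison reverses. The remote team's claims skew toward complex, which has a lower base rate.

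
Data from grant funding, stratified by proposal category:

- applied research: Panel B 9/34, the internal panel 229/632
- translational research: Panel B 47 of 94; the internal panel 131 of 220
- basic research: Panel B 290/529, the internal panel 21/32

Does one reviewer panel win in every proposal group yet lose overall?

Yes

Applied research: Panel B 9/34 = 26.5%, the internal panel 229/632 = 36.2% → the internal panel
Translational research: Panel B 47/94 = 50.0%, the internal panel 131/220 = 59.5% → the internal panel
Basic research: Panel B 290/529 = 54.8%, the internal panel 21/32 = 65.6% → the internal panel
Overall: Panel B 346/657 = 52.7%, the internal panel 381/884 = 43.1% → Panel B
The internal panel wins each proposal group but Panel B wins overall — the comparison reverses. The internal panel's proposals skew toward applied research, which has a lower base rate.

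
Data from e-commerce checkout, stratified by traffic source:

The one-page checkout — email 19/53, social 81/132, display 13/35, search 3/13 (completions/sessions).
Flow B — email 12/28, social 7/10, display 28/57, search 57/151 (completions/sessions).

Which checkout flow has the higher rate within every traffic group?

Email: the one-page checkout 19/53 = 35.8%, Flow B 12/28 = 42.9% → Flow B
Social: the one-page checkout 81/132 = 61.4%, Flow B 7/10 = 70.0% → Flow B
Display: the one-page checkout 13/35 = 37.1%, Flow B 28/57 = 49.1% → Flow B
Search: the one-page checkout 3/13 = 23.1%, Flow B 57/151 = 37.7% → Flow B
Flow B has the higher rate in all 4 groups.

Flow B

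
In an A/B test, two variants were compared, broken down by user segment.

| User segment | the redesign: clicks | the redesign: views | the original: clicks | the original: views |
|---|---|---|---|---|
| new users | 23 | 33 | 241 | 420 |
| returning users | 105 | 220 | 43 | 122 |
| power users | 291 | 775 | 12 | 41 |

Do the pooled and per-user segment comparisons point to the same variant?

No

New users: the redesign 23/33 = 69.7%, the original 241/420 = 57.4% → the redesign
Returning users: the redesign 105/220 = 47.7%, the original 43/122 = 35.2% → the redesign
Power users: the redesign 291/775 = 37.5%, the original 12/41 = 29.3% → the redesign
Overall: the redesign 419/1028 = 40.8%, the original 296/583 = 50.8% → the original
The redesign wins each user group but the original wins overall — the comparison reverses. The redesign's views skew toward power users, which has a lower base rate.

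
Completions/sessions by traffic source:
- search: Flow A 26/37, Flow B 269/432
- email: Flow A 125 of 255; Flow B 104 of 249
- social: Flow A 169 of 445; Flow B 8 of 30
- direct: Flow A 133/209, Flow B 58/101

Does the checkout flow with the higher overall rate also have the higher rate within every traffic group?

Search: Flow A 26/37 = 70.3%, Flow B 269/432 = 62.3% → Flow A
Email: Flow A 125/255 = 49.0%, Flow B 104/249 = 41.8% → Flow A
Social: Flow A 169/445 = 38.0%, Flow B 8/30 = 26.7% → Flow A
Direct: Flow A 133/209 = 63.6%, Flow B 58/101 = 57.4% → Flow A
Overall: Flow A 453/946 = 47.9%, Flow B 439/812 = 54.1% → Flow B
Flow A wins each traffic group but Flow B wins overall — the comparison reverses. Flow A's sessions skew toward social, which has a lower base rate.

No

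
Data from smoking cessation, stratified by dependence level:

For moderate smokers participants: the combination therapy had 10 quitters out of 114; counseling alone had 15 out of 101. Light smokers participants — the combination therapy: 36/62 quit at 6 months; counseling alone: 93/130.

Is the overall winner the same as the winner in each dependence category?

Yes

Moderate smokers: the combination therapy 10/114 = 8.8%, counseling alone 15/101 = 14.9% → counseling alone
Light smokers: the combination therapy 36/62 = 58.1%, counseling alone 93/130 = 71.5% → counseling alone
Overall: the combination therapy 46/176 = 26.1%, counseling alone 108/231 = 46.8% → counseling alone
Counseling alone wins overall and in every dependence group — no reversal.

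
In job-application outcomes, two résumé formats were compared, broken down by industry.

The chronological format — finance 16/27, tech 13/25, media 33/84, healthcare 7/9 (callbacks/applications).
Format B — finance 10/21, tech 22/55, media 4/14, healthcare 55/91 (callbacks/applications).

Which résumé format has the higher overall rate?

Finance: the chronological format 16/27 = 59.3%, Format B 10/21 = 47.6% → the chronological format
Tech: the chronological format 13/25 = 52.0%, Format B 22/55 = 40.0% → the chronological format
Media: the chronological format 33/84 = 39.3%, Format B 4/14 = 28.6% → the chronological format
Healthcare: the chronological format 7/9 = 77.8%, Format B 55/91 = 60.4% → the chronological format
Overall: the chronological format 69/145 = 47.6%, Format B 91/181 = 50.3% → Format B
(The chronological format wins every industry group but Format B wins overall — the chronological format's applications skew toward the low-rate media group.)

Format B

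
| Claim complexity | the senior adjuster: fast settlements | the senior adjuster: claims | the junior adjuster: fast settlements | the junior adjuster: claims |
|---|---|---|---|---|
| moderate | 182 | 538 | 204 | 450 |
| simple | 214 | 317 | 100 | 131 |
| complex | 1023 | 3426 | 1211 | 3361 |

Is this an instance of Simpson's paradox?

Moderate: the senior adjuster 182/538 = 33.8%, the junior adjuster 204/450 = 45.3% → the junior adjuster
Simple: the senior adjuster 214/317 = 67.5%, the junior adjuster 100/131 = 76.3% → the junior adjuster
Complex: the senior adjuster 1023/3426 = 29.9%, the junior adjuster 1211/3361 = 36.0% → the junior adjuster
Overall: the senior adjuster 1419/4281 = 33.1%, the junior adjuster 1515/3942 = 38.4% → the junior adjuster
The junior adjuster wins overall and in every claim group — no reversal.

No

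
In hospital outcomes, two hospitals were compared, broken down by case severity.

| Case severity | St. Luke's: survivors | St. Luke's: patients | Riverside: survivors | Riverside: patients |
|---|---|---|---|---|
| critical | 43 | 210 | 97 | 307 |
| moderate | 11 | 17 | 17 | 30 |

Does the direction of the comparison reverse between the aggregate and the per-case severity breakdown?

Critical: St. Luke's 43/210 = 20.5%, Riverside 97/307 = 31.6% → Riverside
Moderate: St. Luke's 11/17 = 64.7%, Riverside 17/30 = 56.7% → St. Luke's
Overall: St. Luke's 54/227 = 23.8%, Riverside 114/337 = 33.8% → Riverside
Neither sweeps: St. Luke's wins 1 of 2 groups, Riverside wins 1. Riverside wins overall but not every group — no Simpson reversal.

No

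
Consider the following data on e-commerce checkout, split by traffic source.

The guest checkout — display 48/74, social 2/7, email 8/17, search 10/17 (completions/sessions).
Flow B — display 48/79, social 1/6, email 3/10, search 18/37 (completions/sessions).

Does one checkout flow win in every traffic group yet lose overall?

Display: the guest checkout 48/74 = 64.9%, Flow B 48/79 = 60.8% → the guest checkout
Social: the guest checkout 2/7 = 28.6%, Flow B 1/6 = 16.7% → the guest checkout
Email: the guest checkout 8/17 = 47.1%, Flow B 3/10 = 30.0% → the guest checkout
Search: the guest checkout 10/17 = 58.8%, Flow B 18/37 = 48.6% → the guest checkout
Overall: the guest checkout 68/115 = 59.1%, Flow B 70/132 = 53.0% → the guest checkout
The guest checkout wins overall and in every traffic group — no reversal.

No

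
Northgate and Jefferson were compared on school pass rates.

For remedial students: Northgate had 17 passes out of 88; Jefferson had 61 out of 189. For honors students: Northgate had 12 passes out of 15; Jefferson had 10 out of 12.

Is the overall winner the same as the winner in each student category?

Remedial: Northgate 17/88 = 19.3%, Jefferson 61/189 = 32.3% → Jefferson
Honors: Northgate 12/15 = 80.0%, Jefferson 10/12 = 83.3% → Jefferson
Overall: Northgate 29/103 = 28.2%, Jefferson 71/201 = 35.3% → Jefferson
Jefferson wins overall and in every student group — no reversal.

Yes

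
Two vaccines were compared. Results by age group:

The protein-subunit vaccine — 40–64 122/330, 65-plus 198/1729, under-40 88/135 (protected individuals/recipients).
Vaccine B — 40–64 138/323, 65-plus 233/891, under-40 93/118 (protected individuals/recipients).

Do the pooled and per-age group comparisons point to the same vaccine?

Yes

40–64: the protein-subunit vaccine 122/330 = 37.0%, Vaccine B 138/323 = 42.7% → Vaccine B
65-plus: the protein-subunit vaccine 198/1729 = 11.5%, Vaccine B 233/891 = 26.2% → Vaccine B
Under-40: the protein-subunit vaccine 88/135 = 65.2%, Vaccine B 93/118 = 78.8% → Vaccine B
Overall: the protein-subunit vaccine 408/2194 = 18.6%, Vaccine B 464/1332 = 34.8% → Vaccine B
Vaccine B wins overall and in every age group — no reversal.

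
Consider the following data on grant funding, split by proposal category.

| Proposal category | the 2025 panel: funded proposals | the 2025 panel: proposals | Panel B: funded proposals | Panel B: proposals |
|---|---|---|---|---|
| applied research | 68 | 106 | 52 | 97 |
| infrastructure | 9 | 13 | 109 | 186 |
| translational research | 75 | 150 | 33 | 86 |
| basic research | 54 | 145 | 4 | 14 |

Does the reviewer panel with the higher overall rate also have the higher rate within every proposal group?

No

Applied research: the 2025 panel 68/106 = 64.2%, Panel B 52/97 = 53.6% → the 2025 panel
Infrastructure: the 2025 panel 9/13 = 69.2%, Panel B 109/186 = 58.6% → the 2025 panel
Translational research: the 2025 panel 75/150 = 50.0%, Panel B 33/86 = 38.4% → the 2025 panel
Basic research: the 2025 panel 54/145 = 37.2%, Panel B 4/14 = 28.6% → the 2025 panel
Overall: the 2025 panel 206/414 = 49.8%, Panel B 198/383 = 51.7% → Panel B
The 2025 panel wins each proposal group but Panel B wins overall — the comparison reverses. The 2025 panel's proposals skew toward basic research, which has a lower base rate.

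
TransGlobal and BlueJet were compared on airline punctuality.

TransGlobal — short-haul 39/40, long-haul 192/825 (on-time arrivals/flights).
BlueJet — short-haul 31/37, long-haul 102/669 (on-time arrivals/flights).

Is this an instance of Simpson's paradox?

No

Short-haul: TransGlobal 39/40 = 97.5%, BlueJet 31/37 = 83.8% → TransGlobal
Long-haul: TransGlobal 192/825 = 23.3%, BlueJet 102/669 = 15.2% → TransGlobal
Overall: TransGlobal 231/865 = 26.7%, BlueJet 133/706 = 18.8% → TransGlobal
TransGlobal wins overall and in every route group — no reversal.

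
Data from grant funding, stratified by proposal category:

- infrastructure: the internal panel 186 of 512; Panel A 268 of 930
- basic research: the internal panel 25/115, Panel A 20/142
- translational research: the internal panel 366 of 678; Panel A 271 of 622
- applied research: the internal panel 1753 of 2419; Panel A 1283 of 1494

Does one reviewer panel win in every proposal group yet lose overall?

Infrastructure: the internal panel 186/512 = 36.3%, Panel A 268/930 = 28.8% → the internal panel
Basic research: the internal panel 25/115 = 21.7%, Panel A 20/142 = 14.1% → the internal panel
Translational research: the internal panel 366/678 = 54.0%, Panel A 271/622 = 43.6% → the internal panel
Applied research: the internal panel 1753/2419 = 72.5%, Panel A 1283/1494 = 85.9% → Panel A
Overall: the internal panel 2330/3724 = 62.6%, Panel A 1842/3188 = 57.8% → the internal panel
Neither sweeps: the internal panel wins 3 of 4 groups, Panel A wins 1. The internal panel wins overall but not every group — no Simpson reversal.

No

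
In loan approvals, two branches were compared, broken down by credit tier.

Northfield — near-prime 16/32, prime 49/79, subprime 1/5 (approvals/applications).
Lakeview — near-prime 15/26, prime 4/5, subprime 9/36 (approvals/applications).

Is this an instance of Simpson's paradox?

Near-prime: Northfield 16/32 = 50.0%, Lakeview 15/26 = 57.7% → Lakeview
Prime: Northfield 49/79 = 62.0%, Lakeview 4/5 = 80.0% → Lakeview
Subprime: Northfield 1/5 = 20.0%, Lakeview 9/36 = 25.0% → Lakeview
Overall: Northfield 66/116 = 56.9%, Lakeview 28/67 = 41.8% → Northfield
Lakeview wins each credit group but Northfield wins overall — the comparison reverses. Lakeview's applications skew toward subprime, which has a lower base rate.

Yes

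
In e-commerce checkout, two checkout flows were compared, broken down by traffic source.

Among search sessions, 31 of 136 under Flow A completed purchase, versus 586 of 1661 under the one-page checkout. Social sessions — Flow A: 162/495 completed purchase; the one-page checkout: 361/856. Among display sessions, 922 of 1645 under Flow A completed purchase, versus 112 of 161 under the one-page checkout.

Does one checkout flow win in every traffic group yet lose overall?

Search: Flow A 31/136 = 22.8%, the one-page checkout 586/1661 = 35.3% → the one-page checkout
Social: Flow A 162/495 = 32.7%, the one-page checkout 361/856 = 42.2% → the one-page checkout
Display: Flow A 922/1645 = 56.0%, the one-page checkout 112/161 = 69.6% → the one-page checkout
Overall: Flow A 1115/2276 = 49.0%, the one-page checkout 1059/2678 = 39.5% → Flow A
The one-page checkout wins each traffic group but Flow A wins overall — the comparison reverses. The one-page checkout's sessions skew toward search, which has a lower base rate.

Yes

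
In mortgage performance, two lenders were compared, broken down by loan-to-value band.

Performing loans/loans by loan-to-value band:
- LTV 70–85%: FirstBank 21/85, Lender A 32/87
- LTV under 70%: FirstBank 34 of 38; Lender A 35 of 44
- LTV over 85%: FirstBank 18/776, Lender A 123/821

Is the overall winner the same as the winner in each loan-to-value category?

No

LTV 70–85%: FirstBank 21/85 = 24.7%, Lender A 32/87 = 36.8% → Lender A
LTV under 70%: FirstBank 34/38 = 89.5%, Lender A 35/44 = 79.5% → FirstBank
LTV over 85%: FirstBank 18/776 = 2.3%, Lender A 123/821 = 15.0% → Lender A
Overall: FirstBank 73/899 = 8.1%, Lender A 190/952 = 20.0% → Lender A
Neither sweeps: FirstBank wins 1 of 3 groups, Lender A wins 2. Lender A wins overall but not every group — no Simpson reversal.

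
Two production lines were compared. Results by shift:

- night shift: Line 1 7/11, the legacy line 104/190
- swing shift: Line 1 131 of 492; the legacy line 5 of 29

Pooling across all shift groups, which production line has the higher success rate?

the legacy line

Night shift: Line 1 7/11 = 63.6%, the legacy line 104/190 = 54.7% → Line 1
Swing shift: Line 1 131/492 = 26.6%, the legacy line 5/29 = 17.2% → Line 1
Overall: Line 1 138/503 = 27.4%, the legacy line 109/219 = 49.8% → the legacy line
(Line 1 wins every shift group but the legacy line wins overall — Line 1's units skew toward the low-rate swing shift group.)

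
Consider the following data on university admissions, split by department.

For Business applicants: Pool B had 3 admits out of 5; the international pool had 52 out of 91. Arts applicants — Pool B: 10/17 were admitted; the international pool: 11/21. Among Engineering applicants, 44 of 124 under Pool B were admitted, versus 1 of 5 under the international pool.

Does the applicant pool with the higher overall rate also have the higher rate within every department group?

No

Business: Pool B 3/5 = 60.0%, the international pool 52/91 = 57.1% → Pool B
Arts: Pool B 10/17 = 58.8%, the international pool 11/21 = 52.4% → Pool B
Engineering: Pool B 44/124 = 35.5%, the international pool 1/5 = 20.0% → Pool B
Overall: Pool B 57/146 = 39.0%, the international pool 64/117 = 54.7% → the international pool
Pool B wins each department group but the international pool wins overall — the comparison reverses. Pool B's applicants skew toward Engineering, which has a lower base rate.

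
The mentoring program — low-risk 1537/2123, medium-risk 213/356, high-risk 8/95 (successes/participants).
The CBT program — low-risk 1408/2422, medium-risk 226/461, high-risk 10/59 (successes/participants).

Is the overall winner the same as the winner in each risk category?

Low-risk: the mentoring program 1537/2123 = 72.4%, the CBT program 1408/2422 = 58.1% → the mentoring program
Medium-risk: the mentoring program 213/356 = 59.8%, the CBT program 226/461 = 49.0% → the mentoring program
High-risk: the mentoring program 8/95 = 8.4%, the CBT program 10/59 = 16.9% → the CBT program
Overall: the mentoring program 1758/2574 = 68.3%, the CBT program 1644/2942 = 55.9% → the mentoring program
Neither sweeps: the mentoring program wins 2 of 3 groups, the CBT program wins 1. The mentoring program wins overall but not every group — no Simpson reversal.

No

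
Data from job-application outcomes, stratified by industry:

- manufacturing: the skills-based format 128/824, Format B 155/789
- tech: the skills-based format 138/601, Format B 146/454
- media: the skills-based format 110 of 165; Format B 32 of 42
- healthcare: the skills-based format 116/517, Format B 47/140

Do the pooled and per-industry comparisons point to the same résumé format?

Manufacturing: the skills-based format 128/824 = 15.5%, Format B 155/789 = 19.6% → Format B
Tech: the skills-based format 138/601 = 23.0%, Format B 146/454 = 32.2% → Format B
Media: the skills-based format 110/165 = 66.7%, Format B 32/42 = 76.2% → Format B
Healthcare: the skills-based format 116/517 = 22.4%, Format B 47/140 = 33.6% → Format B
Overall: the skills-based format 492/2107 = 23.4%, Format B 380/1425 = 26.7% → Format B
Format B wins overall and in every industry group — no reversal.

Yes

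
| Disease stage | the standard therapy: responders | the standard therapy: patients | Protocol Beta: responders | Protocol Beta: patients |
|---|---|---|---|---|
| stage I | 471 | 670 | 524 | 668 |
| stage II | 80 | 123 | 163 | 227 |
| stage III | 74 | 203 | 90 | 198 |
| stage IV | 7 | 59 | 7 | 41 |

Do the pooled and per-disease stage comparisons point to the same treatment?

Yes

Stage I: the standard therapy 471/670 = 70.3%, Protocol Beta 524/668 = 78.4% → Protocol Beta
Stage II: the standard therapy 80/123 = 65.0%, Protocol Beta 163/227 = 71.8% → Protocol Beta
Stage III: the standard therapy 74/203 = 36.5%, Protocol Beta 90/198 = 45.5% → Protocol Beta
Stage IV: the standard therapy 7/59 = 11.9%, Protocol Beta 7/41 = 17.1% → Protocol Beta
Overall: the standard therapy 632/1055 = 59.9%, Protocol Beta 784/1134 = 69.1% → Protocol Beta
Protocol Beta wins overall and in every disease group — no reversal.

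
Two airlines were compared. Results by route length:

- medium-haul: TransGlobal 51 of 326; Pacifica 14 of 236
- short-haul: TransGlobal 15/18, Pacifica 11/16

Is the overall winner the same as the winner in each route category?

Yes

Medium-haul: TransGlobal 51/326 = 15.6%, Pacifica 14/236 = 5.9% → TransGlobal
Short-haul: TransGlobal 15/18 = 83.3%, Pacifica 11/16 = 68.8% → TransGlobal
Overall: TransGlobal 66/344 = 19.2%, Pacifica 25/252 = 9.9% → TransGlobal
TransGlobal wins overall and in every route group — no reversal.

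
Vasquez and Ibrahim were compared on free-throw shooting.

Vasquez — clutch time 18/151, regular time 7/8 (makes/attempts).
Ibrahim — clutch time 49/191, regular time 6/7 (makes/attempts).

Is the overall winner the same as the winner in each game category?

Clutch time: Vasquez 18/151 = 11.9%, Ibrahim 49/191 = 25.7% → Ibrahim
Regular time: Vasquez 7/8 = 87.5%, Ibrahim 6/7 = 85.7% → Vasquez
Overall: Vasquez 25/159 = 15.7%, Ibrahim 55/198 = 27.8% → Ibrahim
Neither sweeps: Vasquez wins 1 of 2 groups, Ibrahim wins 1. Ibrahim wins overall but not every group — no Simpson reversal.

No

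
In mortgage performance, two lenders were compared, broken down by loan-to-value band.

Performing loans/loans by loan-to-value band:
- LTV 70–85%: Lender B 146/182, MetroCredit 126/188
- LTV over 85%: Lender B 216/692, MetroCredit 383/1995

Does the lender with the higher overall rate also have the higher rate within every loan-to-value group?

Yes

LTV 70–85%: Lender B 146/182 = 80.2%, MetroCredit 126/188 = 67.0% → Lender B
LTV over 85%: Lender B 216/692 = 31.2%, MetroCredit 383/1995 = 19.2% → Lender B
Overall: Lender B 362/874 = 41.4%, MetroCredit 509/2183 = 23.3% → Lender B
Lender B wins overall and in every loan-to-value group — no reversal.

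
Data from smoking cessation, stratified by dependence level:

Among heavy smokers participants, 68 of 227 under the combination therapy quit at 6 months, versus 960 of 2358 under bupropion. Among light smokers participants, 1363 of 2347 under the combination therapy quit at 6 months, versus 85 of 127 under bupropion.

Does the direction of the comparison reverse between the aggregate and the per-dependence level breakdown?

Yes

Heavy smokers: the combination therapy 68/227 = 30.0%, bupropion 960/2358 = 40.7% → bupropion
Light smokers: the combination therapy 1363/2347 = 58.1%, bupropion 85/127 = 66.9% → bupropion
Overall: the combination therapy 1431/2574 = 55.6%, bupropion 1045/2485 = 42.1% → the combination therapy
Bupropion wins each dependence group but the combination therapy wins overall — the comparison reverses. Bupropion's participants skew toward heavy smokers, which has a lower base rate.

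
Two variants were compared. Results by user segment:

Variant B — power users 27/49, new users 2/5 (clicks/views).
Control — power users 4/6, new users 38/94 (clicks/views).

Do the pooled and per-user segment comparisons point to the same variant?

No

Power users: Variant B 27/49 = 55.1%, Control 4/6 = 66.7% → Control
New users: Variant B 2/5 = 40.0%, Control 38/94 = 40.4% → Control
Overall: Variant B 29/54 = 53.7%, Control 42/100 = 42.0% → Variant B
Control wins each user group but Variant B wins overall — the comparison reverses. Control's views skew toward new users, which has a lower base rate.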